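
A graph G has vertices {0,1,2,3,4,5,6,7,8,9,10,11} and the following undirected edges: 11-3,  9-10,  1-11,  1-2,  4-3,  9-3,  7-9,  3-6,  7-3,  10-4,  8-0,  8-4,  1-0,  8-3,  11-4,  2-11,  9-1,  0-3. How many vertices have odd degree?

Degrees: 0:3, 1:4, 2:2, 3:7, 4:4, 5:0, 6:1, 7:2, 8:3, 9:4, 10:2, 11:4
Odd-degree vertices: 0, 3, 6, 8.

4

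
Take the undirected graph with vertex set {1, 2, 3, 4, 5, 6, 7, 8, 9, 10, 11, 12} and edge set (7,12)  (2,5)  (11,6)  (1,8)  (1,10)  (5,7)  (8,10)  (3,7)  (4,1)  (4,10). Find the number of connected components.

4

Component: {9}
Component: {6, 11}
Component: {1, 4, 8, 10}
Component: {2, 3, 5, 7, 12}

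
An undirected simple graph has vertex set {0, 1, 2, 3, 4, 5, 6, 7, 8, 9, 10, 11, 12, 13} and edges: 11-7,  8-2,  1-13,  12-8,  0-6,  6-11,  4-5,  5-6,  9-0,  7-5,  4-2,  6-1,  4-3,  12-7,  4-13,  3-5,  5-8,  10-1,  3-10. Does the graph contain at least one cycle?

|V| = 14, |E| = 19, number of components = 1.
One cycle is 3-4-13-1-10-3.

Yes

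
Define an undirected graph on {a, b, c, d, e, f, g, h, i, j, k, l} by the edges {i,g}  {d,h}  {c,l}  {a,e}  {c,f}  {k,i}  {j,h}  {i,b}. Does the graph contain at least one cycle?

|V| = 12, |E| = 8, number of components = 4.
A forest on 12 vertices with 4 components has exactly 8 edges, which matches — so no cycle.

No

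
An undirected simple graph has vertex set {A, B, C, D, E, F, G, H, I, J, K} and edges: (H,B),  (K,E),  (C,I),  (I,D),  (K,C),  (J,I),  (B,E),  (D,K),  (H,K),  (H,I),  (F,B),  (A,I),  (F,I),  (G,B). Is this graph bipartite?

Partition the vertices as {B, I, K} vs {A, C, D, E, F, G, H, J}. Each listed edge has one endpoint in each part, so the graph is bipartite.

Yes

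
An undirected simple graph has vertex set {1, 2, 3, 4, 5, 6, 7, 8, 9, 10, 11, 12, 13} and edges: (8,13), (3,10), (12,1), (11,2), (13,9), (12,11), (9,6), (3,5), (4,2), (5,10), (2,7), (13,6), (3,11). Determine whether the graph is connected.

Component: {6, 8, 9, 13}
Component: {1, 2, 3, 4, 5, 7, 10, 11, 12}
No edge joins these 2 groups, so the graph is disconnected.

No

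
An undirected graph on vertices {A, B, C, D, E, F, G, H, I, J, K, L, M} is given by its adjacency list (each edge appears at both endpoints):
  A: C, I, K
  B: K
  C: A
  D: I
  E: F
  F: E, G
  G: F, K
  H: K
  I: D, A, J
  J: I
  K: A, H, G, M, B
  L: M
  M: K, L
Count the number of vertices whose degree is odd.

10

Degrees: A:3, B:1, C:1, D:1, E:1, F:2, G:2, H:1, I:3, J:1, K:5, L:1, M:2
Odd-degree vertices: A, B, C, D, E, H, I, J, K, L.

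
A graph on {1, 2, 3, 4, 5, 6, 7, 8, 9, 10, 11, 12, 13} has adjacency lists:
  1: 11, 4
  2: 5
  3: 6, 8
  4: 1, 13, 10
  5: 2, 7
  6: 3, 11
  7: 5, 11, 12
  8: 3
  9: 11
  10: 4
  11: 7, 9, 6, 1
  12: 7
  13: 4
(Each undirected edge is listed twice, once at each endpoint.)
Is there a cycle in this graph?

The graph has 13 vertices, 12 edges, and 1 connected component.
A forest on 13 vertices with 1 component has exactly 12 edges, which matches — so no cycle.

No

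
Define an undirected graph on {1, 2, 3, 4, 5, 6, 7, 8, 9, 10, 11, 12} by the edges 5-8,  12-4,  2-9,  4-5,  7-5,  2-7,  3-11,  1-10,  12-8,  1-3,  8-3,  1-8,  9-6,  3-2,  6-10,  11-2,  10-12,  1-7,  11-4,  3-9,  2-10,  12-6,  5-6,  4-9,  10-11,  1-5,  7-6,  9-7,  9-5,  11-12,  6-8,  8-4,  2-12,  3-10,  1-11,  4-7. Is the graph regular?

Yes

Degrees: 1:6, 2:6, 3:6, 4:6, 5:6, 6:6, 7:6, 8:6, 9:6, 10:6, 11:6, 12:6
Every vertex has degree 6, so the graph is 6-regular.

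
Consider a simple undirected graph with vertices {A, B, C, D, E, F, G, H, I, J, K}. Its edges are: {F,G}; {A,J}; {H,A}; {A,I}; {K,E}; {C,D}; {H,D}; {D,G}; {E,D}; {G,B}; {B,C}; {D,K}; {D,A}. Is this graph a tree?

|V| = 11, |E| = 13.
A tree on 11 vertices has exactly 10 edges; this graph has 13, so it contains a cycle and is not a tree.

No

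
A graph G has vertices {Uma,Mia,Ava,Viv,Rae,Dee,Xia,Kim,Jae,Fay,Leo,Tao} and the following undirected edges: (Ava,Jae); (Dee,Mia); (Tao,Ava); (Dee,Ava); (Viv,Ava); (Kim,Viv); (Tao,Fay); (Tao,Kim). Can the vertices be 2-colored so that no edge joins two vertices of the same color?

Color {Uma, Viv, Rae, Dee, Xia, Jae, Leo, Tao} black and {Mia, Ava, Kim, Fay} white. No edge joins two same-colored vertices, so the graph is bipartite.

Yes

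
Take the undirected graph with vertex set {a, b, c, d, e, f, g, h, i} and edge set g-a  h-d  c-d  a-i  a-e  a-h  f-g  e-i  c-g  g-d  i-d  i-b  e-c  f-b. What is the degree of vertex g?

Neighbors of g: a, c, d, f.

4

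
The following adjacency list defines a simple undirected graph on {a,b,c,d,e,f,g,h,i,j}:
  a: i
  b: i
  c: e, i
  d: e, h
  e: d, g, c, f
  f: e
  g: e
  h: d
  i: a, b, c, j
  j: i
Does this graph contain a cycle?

No

The graph has 10 vertices, 9 edges, and 1 connected component.
Since 9 = 10 - 1, the graph is a forest and contains no cycle.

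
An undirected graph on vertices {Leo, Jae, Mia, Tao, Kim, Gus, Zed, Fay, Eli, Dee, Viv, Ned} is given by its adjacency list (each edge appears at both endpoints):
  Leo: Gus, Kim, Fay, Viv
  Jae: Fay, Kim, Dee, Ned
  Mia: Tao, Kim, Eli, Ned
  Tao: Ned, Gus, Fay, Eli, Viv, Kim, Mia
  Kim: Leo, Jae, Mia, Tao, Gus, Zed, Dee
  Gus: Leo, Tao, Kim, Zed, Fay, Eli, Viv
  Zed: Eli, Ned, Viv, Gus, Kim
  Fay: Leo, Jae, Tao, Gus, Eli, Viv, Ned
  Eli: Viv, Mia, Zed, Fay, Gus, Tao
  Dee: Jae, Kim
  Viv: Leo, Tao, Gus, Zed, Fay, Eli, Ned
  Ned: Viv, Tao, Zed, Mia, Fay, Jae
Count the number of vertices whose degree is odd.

6

Degrees: Leo:4, Jae:4, Mia:4, Tao:7, Kim:7, Gus:7, Zed:5, Fay:7, Eli:6, Dee:2, Viv:7, Ned:6
Odd-degree vertices: Tao, Kim, Gus, Zed, Fay, Viv.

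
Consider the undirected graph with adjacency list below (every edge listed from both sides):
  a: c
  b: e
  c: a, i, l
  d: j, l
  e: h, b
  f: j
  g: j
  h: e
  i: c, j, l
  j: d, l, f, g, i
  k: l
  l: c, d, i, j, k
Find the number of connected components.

Component: {b, e, h}
Component: {a, c, d, f, g, i, j, k, l}

2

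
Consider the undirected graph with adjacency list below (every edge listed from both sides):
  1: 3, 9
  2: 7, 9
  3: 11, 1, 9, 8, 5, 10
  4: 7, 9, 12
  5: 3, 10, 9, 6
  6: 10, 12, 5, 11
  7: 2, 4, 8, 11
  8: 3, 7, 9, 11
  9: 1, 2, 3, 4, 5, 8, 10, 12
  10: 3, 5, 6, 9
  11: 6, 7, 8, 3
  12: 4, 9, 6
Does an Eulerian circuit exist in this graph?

No

Degrees: 1:2, 2:2, 3:6, 4:3, 5:4, 6:4, 7:4, 8:4, 9:8, 10:4, 11:4, 12:3
Vertices with odd degree: 4, 12. An Eulerian circuit requires all degrees even.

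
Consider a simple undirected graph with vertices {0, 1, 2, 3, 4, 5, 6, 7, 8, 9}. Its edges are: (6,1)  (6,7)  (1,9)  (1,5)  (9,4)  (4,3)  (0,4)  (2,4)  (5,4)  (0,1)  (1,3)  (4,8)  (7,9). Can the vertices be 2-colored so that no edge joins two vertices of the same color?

Yes

A valid 2-coloring puts {1, 4, 7} on one side and {0, 2, 3, 5, 6, 8, 9} on the other; every edge crosses between the two sides.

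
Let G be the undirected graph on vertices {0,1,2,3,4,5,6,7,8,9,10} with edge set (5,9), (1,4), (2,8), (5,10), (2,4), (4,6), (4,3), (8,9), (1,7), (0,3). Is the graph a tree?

Yes

The graph has 11 vertices and 10 edges.
Connected and |E| = |V| - 1, which characterizes a tree.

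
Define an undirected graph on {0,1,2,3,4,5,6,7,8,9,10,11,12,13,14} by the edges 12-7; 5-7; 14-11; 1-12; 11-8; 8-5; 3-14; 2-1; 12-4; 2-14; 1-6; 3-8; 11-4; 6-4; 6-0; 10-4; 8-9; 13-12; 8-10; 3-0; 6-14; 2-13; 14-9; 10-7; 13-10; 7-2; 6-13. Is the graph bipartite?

A valid 2-coloring puts {2, 3, 5, 6, 9, 10, 11, 12} on one side and {0, 1, 4, 7, 8, 13, 14} on the other; every edge crosses between the two sides.

Yes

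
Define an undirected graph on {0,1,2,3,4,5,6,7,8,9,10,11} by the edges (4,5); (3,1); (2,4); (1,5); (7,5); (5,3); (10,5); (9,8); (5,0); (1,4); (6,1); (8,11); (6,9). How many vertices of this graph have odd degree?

6

Degrees: 0:1, 1:4, 2:1, 3:2, 4:3, 5:6, 6:2, 7:1, 8:2, 9:2, 10:1, 11:1
Odd-degree vertices: 0, 2, 4, 7, 10, 11.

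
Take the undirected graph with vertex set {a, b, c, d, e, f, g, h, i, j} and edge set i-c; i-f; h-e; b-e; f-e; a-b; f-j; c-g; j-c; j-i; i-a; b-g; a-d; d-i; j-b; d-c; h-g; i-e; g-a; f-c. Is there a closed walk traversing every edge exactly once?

No

Degrees: a:4, b:4, c:5, d:3, e:4, f:4, g:4, h:2, i:6, j:4
c, d have odd degree; an Eulerian circuit needs every degree to be even, so none exists.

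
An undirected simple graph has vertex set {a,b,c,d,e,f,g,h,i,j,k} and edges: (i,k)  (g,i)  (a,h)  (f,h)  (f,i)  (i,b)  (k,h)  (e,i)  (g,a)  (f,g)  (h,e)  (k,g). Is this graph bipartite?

i-g-k-i is an odd cycle (length 3), and a bipartite graph can contain only even cycles.

No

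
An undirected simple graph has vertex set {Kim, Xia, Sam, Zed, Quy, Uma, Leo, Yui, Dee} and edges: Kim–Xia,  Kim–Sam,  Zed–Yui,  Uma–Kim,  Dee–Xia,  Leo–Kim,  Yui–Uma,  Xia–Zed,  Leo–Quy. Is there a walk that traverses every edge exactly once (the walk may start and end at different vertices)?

No

Degrees: Kim:4, Xia:3, Sam:1, Zed:2, Quy:1, Uma:2, Leo:2, Yui:2, Dee:1
Odd-degree vertices: Xia, Sam, Quy, Dee (4 total).
An Eulerian trail requires 0 or 2 odd-degree vertices; here there are 4.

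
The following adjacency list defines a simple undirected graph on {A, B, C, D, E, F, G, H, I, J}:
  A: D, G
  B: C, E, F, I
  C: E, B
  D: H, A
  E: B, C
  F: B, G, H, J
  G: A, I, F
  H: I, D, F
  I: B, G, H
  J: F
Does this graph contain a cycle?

|V| = 10, |E| = 13, number of components = 1.
One cycle is A-G-F-H-D-A.

Yes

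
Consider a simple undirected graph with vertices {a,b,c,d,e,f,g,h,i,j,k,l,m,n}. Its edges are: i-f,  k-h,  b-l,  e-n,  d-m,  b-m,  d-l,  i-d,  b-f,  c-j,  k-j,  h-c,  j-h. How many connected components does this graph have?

Component: {a}
Component: {g}
Component: {e, n}
Component: {c, h, j, k}
Component: {b, d, f, i, l, m}

5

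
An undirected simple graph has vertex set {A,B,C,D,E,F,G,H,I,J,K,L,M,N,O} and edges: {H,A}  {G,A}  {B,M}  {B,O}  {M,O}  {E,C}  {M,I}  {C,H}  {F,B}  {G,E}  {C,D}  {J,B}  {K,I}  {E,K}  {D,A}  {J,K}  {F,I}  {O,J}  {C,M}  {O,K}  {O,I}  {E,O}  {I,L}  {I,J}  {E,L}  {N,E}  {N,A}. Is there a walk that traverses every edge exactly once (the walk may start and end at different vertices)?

Degrees: A:4, B:4, C:4, D:2, E:6, F:2, G:2, H:2, I:6, J:4, K:4, L:2, M:4, N:2, O:6
Odd-degree vertices: none (0 total).
With 0 odd-degree vertices and all edges in one connected piece, an Eulerian trail exists.

Yes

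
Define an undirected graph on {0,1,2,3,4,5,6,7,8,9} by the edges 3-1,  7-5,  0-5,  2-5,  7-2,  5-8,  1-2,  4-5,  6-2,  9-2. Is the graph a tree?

No

|V| = 10, |E| = 10.
Connected but with 10 > 9 edges, so it has a cycle and is not a tree.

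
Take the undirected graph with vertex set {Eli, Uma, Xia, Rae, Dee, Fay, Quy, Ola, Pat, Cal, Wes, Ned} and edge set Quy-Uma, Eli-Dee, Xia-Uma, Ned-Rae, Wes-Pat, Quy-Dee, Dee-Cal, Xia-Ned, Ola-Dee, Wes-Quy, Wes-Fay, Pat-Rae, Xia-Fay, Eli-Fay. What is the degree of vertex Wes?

Neighbors of Wes: Fay, Quy, Pat.

3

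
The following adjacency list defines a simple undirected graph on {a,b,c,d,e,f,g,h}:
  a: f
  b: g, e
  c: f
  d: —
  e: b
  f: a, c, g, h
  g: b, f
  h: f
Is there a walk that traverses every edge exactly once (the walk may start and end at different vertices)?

Degrees: a:1, b:2, c:1, d:0, e:1, f:4, g:2, h:1
Odd-degree vertices: a, c, e, h (4 total).
An Eulerian trail requires 0 or 2 odd-degree vertices; here there are 4.

No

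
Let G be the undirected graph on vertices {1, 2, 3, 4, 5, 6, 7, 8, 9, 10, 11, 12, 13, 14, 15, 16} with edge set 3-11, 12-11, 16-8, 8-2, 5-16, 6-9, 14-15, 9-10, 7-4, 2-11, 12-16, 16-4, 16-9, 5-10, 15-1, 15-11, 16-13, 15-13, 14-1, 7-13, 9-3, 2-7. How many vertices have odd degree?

Degrees: 1:2, 2:3, 3:2, 4:2, 5:2, 6:1, 7:3, 8:2, 9:4, 10:2, 11:4, 12:2, 13:3, 14:2, 15:4, 16:6
Odd-degree vertices: 2, 6, 7, 13.

4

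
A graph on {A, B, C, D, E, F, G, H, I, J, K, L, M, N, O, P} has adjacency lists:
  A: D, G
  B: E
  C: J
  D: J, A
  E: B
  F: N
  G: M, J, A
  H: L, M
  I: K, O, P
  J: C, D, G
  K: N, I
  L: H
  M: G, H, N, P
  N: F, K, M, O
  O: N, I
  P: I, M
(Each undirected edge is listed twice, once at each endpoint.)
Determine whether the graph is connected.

Component: {B, E}
Component: {A, C, D, F, G, H, I, J, K, L, M, N, O, P}
There are 2 separate components, so the graph is not connected.

No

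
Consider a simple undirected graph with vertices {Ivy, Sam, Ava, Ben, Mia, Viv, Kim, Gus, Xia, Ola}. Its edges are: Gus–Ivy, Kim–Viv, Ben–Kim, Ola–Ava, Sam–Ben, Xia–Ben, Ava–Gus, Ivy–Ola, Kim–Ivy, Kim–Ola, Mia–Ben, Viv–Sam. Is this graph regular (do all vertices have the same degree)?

Degrees: Ivy:3, Sam:2, Ava:2, Ben:4, Mia:1, Viv:2, Kim:4, Gus:2, Xia:1, Ola:3
Degrees are not all equal (e.g. deg(Mia)=1 but deg(Ben)=4); not regular.

No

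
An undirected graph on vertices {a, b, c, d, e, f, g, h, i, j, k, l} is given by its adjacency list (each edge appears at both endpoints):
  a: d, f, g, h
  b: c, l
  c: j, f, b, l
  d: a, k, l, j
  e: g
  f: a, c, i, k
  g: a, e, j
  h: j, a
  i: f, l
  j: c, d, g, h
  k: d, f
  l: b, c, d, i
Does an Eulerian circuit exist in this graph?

Degrees: a:4, b:2, c:4, d:4, e:1, f:4, g:3, h:2, i:2, j:4, k:2, l:4
e, g have odd degree; an Eulerian circuit needs every degree to be even, so none exists.

No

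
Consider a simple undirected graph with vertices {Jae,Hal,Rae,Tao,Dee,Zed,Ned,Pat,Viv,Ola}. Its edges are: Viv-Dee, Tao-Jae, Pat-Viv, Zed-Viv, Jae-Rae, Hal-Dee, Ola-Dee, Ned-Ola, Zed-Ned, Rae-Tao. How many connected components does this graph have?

2

Component: {Jae, Rae, Tao}
Component: {Hal, Dee, Zed, Ned, Pat, Viv, Ola}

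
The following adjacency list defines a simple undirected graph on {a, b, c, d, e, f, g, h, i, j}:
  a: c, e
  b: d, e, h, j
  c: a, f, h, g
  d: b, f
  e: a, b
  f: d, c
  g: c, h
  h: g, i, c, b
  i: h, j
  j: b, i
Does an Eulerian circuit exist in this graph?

Degrees: a:2, b:4, c:4, d:2, e:2, f:2, g:2, h:4, i:2, j:2
Every vertex has even degree and the edges form a single connected piece, so an Eulerian circuit exists.

Yes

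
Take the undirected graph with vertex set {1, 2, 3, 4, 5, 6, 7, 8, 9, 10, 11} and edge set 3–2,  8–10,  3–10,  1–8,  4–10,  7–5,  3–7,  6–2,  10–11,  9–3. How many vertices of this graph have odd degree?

Degrees: 1:1, 2:2, 3:4, 4:1, 5:1, 6:1, 7:2, 8:2, 9:1, 10:4, 11:1
Odd-degree vertices: 1, 4, 5, 6, 9, 11.

6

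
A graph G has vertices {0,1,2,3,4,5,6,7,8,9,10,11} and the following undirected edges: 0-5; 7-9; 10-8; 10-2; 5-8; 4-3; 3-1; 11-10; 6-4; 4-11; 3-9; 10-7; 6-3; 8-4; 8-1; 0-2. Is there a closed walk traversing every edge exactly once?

Degrees: 0:2, 1:2, 2:2, 3:4, 4:4, 5:2, 6:2, 7:2, 8:4, 9:2, 10:4, 11:2
Every vertex has even degree and the edges form a single connected piece, so an Eulerian circuit exists.

Yes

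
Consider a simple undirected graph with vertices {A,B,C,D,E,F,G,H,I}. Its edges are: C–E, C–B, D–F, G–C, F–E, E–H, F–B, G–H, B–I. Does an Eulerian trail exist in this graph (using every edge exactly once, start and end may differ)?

Degrees: A:0, B:3, C:3, D:1, E:3, F:3, G:2, H:2, I:1
Odd-degree vertices: B, C, D, E, F, I (6 total).
With 6 odd-degree vertices (more than two), no single trail can use every edge.

No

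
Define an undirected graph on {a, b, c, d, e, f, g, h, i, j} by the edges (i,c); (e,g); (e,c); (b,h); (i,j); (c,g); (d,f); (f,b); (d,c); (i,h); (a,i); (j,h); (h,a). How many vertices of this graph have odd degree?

0

Degrees: a:2, b:2, c:4, d:2, e:2, f:2, g:2, h:4, i:4, j:2
Odd-degree vertices: none.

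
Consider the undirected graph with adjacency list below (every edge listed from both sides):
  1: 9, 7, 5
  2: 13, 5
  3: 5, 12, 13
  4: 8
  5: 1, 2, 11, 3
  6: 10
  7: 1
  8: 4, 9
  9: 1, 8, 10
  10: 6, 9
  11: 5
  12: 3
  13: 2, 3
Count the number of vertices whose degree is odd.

Degrees: 1:3, 2:2, 3:3, 4:1, 5:4, 6:1, 7:1, 8:2, 9:3, 10:2, 11:1, 12:1, 13:2
Odd-degree vertices: 1, 3, 4, 6, 7, 9, 11, 12.

8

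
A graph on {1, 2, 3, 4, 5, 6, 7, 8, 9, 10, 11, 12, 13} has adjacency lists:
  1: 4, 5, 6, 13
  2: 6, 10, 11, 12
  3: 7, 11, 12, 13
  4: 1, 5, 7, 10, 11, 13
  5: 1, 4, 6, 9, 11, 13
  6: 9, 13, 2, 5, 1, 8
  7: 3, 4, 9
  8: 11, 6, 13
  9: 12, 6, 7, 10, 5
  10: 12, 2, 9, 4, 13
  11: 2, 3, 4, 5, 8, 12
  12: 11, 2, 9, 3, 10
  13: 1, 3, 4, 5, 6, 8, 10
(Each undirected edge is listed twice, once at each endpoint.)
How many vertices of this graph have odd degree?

Degrees: 1:4, 2:4, 3:4, 4:6, 5:6, 6:6, 7:3, 8:3, 9:5, 10:5, 11:6, 12:5, 13:7
Odd-degree vertices: 7, 8, 9, 10, 12, 13.

6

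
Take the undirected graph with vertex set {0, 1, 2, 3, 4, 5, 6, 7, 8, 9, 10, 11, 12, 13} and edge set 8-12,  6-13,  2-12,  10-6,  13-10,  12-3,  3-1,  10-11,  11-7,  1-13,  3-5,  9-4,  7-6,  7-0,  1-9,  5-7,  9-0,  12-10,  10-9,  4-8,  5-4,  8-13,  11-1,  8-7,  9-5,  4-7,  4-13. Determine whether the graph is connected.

Yes

A breadth-first search from 0 visits 0, 7, 9, 6, 8, 11, 5, 4, 10, 1, 13, 12, 3, 2 — all 14 vertices — so the graph is connected.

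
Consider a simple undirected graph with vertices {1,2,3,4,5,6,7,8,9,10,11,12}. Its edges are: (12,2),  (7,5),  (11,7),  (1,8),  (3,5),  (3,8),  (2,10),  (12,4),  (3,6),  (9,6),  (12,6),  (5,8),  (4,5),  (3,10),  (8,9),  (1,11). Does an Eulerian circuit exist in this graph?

No

Degrees: 1:2, 2:2, 3:4, 4:2, 5:4, 6:3, 7:2, 8:4, 9:2, 10:2, 11:2, 12:3
Vertices with odd degree: 6, 12. An Eulerian circuit requires all degrees even.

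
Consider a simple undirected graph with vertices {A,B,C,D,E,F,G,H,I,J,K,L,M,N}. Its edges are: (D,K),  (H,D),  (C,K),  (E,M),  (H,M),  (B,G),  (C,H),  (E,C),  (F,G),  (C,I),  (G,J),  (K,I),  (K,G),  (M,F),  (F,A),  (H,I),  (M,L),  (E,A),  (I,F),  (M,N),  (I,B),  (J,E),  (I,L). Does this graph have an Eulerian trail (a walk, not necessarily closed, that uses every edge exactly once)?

Yes

Degrees: A:2, B:2, C:4, D:2, E:4, F:4, G:4, H:4, I:6, J:2, K:4, L:2, M:5, N:1
Odd-degree vertices: M, N (2 total).
With 2 odd-degree vertices and all edges in one connected piece, an Eulerian trail exists (from M to N).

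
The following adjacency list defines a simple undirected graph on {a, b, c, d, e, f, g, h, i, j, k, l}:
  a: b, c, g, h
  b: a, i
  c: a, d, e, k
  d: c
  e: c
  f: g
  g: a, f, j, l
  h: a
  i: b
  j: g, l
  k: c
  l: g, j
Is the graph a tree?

|V| = 12, |E| = 12.
Connected but with 12 > 11 edges, so it has a cycle and is not a tree.

No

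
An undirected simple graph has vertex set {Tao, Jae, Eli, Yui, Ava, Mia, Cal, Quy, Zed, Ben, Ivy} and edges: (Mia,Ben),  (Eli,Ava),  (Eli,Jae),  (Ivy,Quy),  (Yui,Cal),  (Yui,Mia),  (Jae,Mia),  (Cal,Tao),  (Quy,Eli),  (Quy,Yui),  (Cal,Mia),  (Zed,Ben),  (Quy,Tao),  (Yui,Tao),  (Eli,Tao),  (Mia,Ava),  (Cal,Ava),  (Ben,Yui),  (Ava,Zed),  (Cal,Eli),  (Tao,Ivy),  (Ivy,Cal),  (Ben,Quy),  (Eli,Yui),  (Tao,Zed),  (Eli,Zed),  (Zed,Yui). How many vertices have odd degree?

Degrees: Tao:6, Jae:2, Eli:7, Yui:7, Ava:4, Mia:5, Cal:6, Quy:5, Zed:5, Ben:4, Ivy:3
Odd-degree vertices: Eli, Yui, Mia, Quy, Zed, Ivy.

6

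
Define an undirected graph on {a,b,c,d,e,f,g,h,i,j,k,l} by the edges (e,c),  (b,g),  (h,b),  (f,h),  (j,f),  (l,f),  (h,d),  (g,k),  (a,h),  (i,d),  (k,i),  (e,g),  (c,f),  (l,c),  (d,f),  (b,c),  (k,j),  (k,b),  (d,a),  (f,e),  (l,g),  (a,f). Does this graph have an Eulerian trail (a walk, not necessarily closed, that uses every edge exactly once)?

Degrees: a:3, b:4, c:4, d:4, e:3, f:7, g:4, h:4, i:2, j:2, k:4, l:3
Odd-degree vertices: a, e, f, l (4 total).
An Eulerian trail requires 0 or 2 odd-degree vertices; here there are 4.

No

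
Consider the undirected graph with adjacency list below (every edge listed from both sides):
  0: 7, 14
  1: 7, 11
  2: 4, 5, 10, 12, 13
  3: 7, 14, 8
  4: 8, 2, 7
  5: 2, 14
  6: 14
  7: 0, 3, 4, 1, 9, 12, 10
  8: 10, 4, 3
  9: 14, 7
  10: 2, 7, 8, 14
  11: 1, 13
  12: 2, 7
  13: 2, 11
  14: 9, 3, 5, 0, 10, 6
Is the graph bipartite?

Yes

Color {2, 7, 8, 11, 14} black and {0, 1, 3, 4, 5, 6, 9, 10, 12, 13} white. No edge joins two same-colored vertices, so the graph is bipartite.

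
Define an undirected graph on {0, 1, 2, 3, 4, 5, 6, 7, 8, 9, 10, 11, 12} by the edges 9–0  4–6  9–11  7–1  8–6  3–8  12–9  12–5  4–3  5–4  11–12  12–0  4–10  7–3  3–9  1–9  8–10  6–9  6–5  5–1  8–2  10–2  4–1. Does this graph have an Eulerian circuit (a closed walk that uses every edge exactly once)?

No

Degrees: 0:2, 1:4, 2:2, 3:4, 4:5, 5:4, 6:4, 7:2, 8:4, 9:6, 10:3, 11:2, 12:4
4, 10 have odd degree; an Eulerian circuit needs every degree to be even, so none exists.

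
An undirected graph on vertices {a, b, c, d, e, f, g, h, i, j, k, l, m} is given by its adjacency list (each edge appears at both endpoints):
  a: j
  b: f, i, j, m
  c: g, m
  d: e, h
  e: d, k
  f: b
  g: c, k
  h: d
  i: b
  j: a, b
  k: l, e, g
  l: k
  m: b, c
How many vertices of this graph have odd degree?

Degrees: a:1, b:4, c:2, d:2, e:2, f:1, g:2, h:1, i:1, j:2, k:3, l:1, m:2
Odd-degree vertices: a, f, h, i, k, l.

6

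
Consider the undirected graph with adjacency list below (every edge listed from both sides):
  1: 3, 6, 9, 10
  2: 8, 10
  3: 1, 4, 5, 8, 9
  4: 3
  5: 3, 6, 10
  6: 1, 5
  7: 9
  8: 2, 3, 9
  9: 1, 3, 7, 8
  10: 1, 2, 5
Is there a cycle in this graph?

The graph has 10 vertices, 14 edges, and 1 connected component.
One cycle is 3-8-2-10-5-3.

Yes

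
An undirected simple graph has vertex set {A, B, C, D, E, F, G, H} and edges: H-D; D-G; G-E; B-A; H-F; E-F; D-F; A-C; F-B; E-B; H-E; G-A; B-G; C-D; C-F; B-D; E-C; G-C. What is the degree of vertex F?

Neighbors of F: B, C, D, E, H.

5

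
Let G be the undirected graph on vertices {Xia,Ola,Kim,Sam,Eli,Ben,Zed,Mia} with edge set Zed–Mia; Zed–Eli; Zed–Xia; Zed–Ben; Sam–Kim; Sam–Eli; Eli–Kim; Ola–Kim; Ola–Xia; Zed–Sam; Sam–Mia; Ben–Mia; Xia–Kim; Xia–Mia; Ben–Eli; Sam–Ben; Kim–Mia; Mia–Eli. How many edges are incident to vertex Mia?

Neighbors of Mia: Xia, Kim, Sam, Eli, Ben, Zed.

6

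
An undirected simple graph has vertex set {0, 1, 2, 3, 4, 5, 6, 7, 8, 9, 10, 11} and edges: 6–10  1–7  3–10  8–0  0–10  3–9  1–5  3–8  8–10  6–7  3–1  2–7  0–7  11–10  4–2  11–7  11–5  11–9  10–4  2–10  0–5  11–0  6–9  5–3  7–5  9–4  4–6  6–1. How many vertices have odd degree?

8

Degrees: 0:5, 1:4, 2:3, 3:5, 4:4, 5:5, 6:5, 7:6, 8:3, 9:4, 10:7, 11:5
Odd-degree vertices: 0, 2, 3, 5, 6, 8, 10, 11.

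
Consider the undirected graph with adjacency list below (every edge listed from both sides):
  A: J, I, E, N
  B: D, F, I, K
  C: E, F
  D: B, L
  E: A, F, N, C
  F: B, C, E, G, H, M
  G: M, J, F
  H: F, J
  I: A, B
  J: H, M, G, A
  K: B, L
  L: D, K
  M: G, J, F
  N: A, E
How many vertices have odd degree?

Degrees: A:4, B:4, C:2, D:2, E:4, F:6, G:3, H:2, I:2, J:4, K:2, L:2, M:3, N:2
Odd-degree vertices: G, M.

2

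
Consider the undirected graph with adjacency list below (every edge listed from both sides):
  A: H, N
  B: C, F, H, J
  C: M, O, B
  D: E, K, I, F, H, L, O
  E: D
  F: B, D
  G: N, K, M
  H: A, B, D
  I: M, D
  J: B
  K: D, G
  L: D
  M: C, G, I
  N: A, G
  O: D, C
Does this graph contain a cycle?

Yes

The graph has 15 vertices, 19 edges, and 1 connected component.
One cycle is C-O-D-I-M-C.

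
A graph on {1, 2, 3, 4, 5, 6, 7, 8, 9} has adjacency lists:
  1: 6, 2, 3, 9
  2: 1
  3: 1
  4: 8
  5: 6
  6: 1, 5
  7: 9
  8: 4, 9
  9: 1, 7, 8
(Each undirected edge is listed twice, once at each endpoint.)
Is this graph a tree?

Yes

|V| = 9, |E| = 8.
Connected and |E| = |V| - 1, which characterizes a tree.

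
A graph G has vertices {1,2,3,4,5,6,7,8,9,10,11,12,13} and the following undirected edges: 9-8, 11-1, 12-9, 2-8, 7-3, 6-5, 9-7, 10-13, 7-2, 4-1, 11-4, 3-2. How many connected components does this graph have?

4

Component: {5, 6}
Component: {10, 13}
Component: {1, 4, 11}
Component: {2, 3, 7, 8, 9, 12}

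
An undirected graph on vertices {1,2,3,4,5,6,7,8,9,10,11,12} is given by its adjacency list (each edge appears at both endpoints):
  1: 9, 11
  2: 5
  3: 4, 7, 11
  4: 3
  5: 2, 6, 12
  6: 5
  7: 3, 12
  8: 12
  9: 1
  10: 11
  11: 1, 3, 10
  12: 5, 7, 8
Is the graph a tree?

|V| = 12, |E| = 11.
It is connected with exactly 11 edges, hence acyclic — it is a tree.

Yes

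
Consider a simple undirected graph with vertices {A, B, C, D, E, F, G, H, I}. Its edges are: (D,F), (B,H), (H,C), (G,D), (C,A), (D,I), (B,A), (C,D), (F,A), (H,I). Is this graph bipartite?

Yes

Partition the vertices as {B, C, E, F, G, I} vs {A, D, H}. Each listed edge has one endpoint in each part, so the graph is bipartite.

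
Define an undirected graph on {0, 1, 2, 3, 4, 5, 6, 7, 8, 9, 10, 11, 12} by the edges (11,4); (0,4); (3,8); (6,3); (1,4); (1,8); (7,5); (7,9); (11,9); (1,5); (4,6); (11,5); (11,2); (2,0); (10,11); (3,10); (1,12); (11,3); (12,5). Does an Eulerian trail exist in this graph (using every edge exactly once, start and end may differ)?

Yes

Degrees: 0:2, 1:4, 2:2, 3:4, 4:4, 5:4, 6:2, 7:2, 8:2, 9:2, 10:2, 11:6, 12:2
Odd-degree vertices: none (0 total).
The non-isolated vertices are connected and exactly 0 have odd degree, so an Eulerian trail exists.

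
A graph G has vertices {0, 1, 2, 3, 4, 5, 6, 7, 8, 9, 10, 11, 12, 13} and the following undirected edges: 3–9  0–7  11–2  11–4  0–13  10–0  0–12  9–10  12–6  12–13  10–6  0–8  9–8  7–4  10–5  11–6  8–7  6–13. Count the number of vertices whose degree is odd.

10

Degrees: 0:5, 1:0, 2:1, 3:1, 4:2, 5:1, 6:4, 7:3, 8:3, 9:3, 10:4, 11:3, 12:3, 13:3
Odd-degree vertices: 0, 2, 3, 5, 7, 8, 9, 11, 12, 13.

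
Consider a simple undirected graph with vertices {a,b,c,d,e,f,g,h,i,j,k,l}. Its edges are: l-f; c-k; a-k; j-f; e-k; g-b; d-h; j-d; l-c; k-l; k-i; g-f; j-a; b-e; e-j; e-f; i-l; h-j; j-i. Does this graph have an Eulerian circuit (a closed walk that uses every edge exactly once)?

Degrees: a:2, b:2, c:2, d:2, e:4, f:4, g:2, h:2, i:3, j:6, k:5, l:4
i, k have odd degree; an Eulerian circuit needs every degree to be even, so none exists.

No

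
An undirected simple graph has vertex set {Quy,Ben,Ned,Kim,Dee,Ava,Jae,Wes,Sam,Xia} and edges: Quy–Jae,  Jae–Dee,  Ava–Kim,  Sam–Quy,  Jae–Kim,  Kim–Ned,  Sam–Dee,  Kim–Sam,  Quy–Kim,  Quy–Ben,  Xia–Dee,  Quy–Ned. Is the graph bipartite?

The cycle Quy-Kim-Jae-Quy has length 3, which is odd, so the graph is not bipartite.

No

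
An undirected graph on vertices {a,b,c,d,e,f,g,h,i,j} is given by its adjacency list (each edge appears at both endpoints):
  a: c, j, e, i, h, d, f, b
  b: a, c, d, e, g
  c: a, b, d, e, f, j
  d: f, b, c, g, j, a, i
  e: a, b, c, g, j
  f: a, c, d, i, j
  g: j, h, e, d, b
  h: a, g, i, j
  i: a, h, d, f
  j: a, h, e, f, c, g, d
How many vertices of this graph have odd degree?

6

Degrees: a:8, b:5, c:6, d:7, e:5, f:5, g:5, h:4, i:4, j:7
Odd-degree vertices: b, d, e, f, g, j.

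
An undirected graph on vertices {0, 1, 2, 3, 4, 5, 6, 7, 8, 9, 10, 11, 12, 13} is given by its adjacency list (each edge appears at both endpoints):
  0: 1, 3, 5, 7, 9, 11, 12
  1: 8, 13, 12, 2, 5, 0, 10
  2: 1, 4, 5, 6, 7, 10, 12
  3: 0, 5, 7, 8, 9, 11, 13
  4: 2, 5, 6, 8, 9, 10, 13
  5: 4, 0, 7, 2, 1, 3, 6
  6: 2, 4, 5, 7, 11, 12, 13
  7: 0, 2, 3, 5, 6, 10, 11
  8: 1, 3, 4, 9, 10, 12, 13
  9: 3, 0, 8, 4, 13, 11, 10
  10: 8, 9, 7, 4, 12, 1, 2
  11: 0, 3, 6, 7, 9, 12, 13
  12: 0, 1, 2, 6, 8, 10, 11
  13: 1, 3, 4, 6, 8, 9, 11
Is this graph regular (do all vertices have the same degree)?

Degrees: 0:7, 1:7, 2:7, 3:7, 4:7, 5:7, 6:7, 7:7, 8:7, 9:7, 10:7, 11:7, 12:7, 13:7
Every vertex has degree 7, so the graph is 7-regular.

Yes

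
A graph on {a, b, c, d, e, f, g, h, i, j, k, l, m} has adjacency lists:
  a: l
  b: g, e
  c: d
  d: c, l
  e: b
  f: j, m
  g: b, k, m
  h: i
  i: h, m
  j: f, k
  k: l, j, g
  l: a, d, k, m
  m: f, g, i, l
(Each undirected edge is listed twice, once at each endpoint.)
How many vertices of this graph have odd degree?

Degrees: a:1, b:2, c:1, d:2, e:1, f:2, g:3, h:1, i:2, j:2, k:3, l:4, m:4
Odd-degree vertices: a, c, e, g, h, k.

6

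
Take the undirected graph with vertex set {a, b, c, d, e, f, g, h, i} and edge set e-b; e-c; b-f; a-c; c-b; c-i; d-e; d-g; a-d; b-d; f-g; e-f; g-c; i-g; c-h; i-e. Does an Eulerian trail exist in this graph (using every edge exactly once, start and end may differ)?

No

Degrees: a:2, b:4, c:6, d:4, e:5, f:3, g:4, h:1, i:3
Odd-degree vertices: e, f, h, i (4 total).
An Eulerian trail requires 0 or 2 odd-degree vertices; here there are 4.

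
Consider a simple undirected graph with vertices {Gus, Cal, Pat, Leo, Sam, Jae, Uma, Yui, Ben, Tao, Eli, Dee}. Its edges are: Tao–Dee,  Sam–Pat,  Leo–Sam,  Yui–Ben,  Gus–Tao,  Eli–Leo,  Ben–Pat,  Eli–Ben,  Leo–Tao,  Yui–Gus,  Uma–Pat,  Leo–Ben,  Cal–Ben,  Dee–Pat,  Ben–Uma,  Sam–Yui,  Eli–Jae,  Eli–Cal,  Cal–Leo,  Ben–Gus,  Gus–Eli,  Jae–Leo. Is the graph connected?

Yes

Starting from Gus and exploring outward reaches every vertex (Gus, Eli, Yui, Ben, Tao, Jae, Cal, Leo, Sam, Uma, Pat, Dee); the graph is connected.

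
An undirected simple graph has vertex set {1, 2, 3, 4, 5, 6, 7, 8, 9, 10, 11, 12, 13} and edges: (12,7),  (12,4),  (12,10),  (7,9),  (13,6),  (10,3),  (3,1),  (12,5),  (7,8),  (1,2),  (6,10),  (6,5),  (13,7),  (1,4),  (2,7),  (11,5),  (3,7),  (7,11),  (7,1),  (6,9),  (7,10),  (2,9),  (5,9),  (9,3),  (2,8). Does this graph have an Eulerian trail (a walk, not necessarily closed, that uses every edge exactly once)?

Degrees: 1:4, 2:4, 3:4, 4:2, 5:4, 6:4, 7:9, 8:2, 9:5, 10:4, 11:2, 12:4, 13:2
Odd-degree vertices: 7, 9 (2 total).
The non-isolated vertices are connected and exactly 2 have odd degree, so an Eulerian trail exists (from 7 to 9).

Yes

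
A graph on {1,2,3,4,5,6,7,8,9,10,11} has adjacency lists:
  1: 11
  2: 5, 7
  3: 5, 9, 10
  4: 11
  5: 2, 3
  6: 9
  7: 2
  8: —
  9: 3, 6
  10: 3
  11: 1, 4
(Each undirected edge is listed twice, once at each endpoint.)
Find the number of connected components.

3

Component: {8}
Component: {1, 4, 11}
Component: {2, 3, 5, 6, 7, 9, 10}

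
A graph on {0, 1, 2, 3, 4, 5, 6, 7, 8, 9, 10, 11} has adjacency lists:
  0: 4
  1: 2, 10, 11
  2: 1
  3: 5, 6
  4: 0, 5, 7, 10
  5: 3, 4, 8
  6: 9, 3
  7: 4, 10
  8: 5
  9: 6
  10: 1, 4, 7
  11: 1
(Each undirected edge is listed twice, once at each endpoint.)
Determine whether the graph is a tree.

|V| = 12, |E| = 12.
Connected but with 12 > 11 edges, so it has a cycle and is not a tree.

No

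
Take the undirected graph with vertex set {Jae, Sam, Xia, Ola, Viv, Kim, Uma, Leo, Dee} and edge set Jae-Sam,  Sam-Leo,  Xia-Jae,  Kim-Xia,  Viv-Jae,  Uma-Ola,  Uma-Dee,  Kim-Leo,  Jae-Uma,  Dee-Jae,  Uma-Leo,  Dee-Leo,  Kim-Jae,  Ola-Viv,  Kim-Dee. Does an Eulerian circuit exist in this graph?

Degrees: Jae:6, Sam:2, Xia:2, Ola:2, Viv:2, Kim:4, Uma:4, Leo:4, Dee:4
Every vertex has even degree and the edges form a single connected piece, so an Eulerian circuit exists.

Yes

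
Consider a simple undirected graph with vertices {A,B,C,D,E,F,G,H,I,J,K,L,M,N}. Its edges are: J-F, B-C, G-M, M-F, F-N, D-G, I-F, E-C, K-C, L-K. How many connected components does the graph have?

Component: {A}
Component: {H}
Component: {B, C, E, K, L}
Component: {D, F, G, I, J, M, N}

4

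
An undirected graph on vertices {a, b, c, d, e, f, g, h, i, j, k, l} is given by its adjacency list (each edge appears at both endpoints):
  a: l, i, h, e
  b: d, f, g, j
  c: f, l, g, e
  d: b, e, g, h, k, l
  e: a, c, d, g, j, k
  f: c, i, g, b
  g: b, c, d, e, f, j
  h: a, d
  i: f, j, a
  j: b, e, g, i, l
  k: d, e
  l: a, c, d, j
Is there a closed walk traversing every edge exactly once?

No

Degrees: a:4, b:4, c:4, d:6, e:6, f:4, g:6, h:2, i:3, j:5, k:2, l:4
Vertices with odd degree: i, j. An Eulerian circuit requires all degrees even.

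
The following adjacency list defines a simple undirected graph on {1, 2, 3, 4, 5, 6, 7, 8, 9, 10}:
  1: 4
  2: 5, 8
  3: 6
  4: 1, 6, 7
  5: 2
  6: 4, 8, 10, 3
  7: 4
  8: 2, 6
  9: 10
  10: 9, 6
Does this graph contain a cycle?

No

The graph has 10 vertices, 9 edges, and 1 connected component.
Since 9 = 10 - 1, the graph is a forest and contains no cycle.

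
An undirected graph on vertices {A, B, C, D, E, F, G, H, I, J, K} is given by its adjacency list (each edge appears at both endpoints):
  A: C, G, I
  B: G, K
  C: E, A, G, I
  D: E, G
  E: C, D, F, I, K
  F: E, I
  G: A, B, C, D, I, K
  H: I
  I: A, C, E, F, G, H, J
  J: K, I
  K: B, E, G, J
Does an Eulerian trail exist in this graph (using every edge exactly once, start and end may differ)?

Degrees: A:3, B:2, C:4, D:2, E:5, F:2, G:6, H:1, I:7, J:2, K:4
Odd-degree vertices: A, E, H, I (4 total).
An Eulerian trail requires 0 or 2 odd-degree vertices; here there are 4.

No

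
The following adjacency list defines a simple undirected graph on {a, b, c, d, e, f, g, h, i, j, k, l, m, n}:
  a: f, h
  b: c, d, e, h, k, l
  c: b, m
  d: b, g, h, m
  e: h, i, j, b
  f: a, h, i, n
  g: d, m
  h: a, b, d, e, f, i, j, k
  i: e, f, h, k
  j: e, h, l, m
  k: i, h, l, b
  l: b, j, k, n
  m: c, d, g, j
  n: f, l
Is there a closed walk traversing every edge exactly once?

Yes

Degrees: a:2, b:6, c:2, d:4, e:4, f:4, g:2, h:8, i:4, j:4, k:4, l:4, m:4, n:2
All degrees are even and the non-isolated vertices are connected — an Eulerian circuit exists.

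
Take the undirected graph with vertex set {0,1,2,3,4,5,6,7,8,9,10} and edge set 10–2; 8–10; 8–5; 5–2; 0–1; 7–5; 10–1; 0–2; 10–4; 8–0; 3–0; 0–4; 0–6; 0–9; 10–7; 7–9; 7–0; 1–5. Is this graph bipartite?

No

The cycle 7-9-0-7 has length 3, which is odd, so the graph is not bipartite.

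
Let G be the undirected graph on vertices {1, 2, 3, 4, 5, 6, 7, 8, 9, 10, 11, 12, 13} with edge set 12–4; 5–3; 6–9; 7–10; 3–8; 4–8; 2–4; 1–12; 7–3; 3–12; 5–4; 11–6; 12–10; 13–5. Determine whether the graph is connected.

Component: {6, 9, 11}
Component: {1, 2, 3, 4, 5, 7, 8, 10, 12, 13}
There are 2 separate components, so the graph is not connected.

No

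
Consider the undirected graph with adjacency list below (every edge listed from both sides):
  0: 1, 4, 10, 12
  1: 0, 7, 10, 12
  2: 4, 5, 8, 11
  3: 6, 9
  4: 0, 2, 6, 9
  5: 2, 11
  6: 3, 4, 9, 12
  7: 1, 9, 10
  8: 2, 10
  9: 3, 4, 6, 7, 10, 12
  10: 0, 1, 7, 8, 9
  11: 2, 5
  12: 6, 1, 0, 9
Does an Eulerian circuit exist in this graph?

No

Degrees: 0:4, 1:4, 2:4, 3:2, 4:4, 5:2, 6:4, 7:3, 8:2, 9:6, 10:5, 11:2, 12:4
7, 10 have odd degree; an Eulerian circuit needs every degree to be even, so none exists.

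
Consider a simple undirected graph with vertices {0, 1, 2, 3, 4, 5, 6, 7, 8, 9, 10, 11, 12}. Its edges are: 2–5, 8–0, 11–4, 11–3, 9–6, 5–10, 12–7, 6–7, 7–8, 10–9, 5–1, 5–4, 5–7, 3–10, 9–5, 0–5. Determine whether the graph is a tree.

No

The graph has 13 vertices and 16 edges.
A tree on 13 vertices has exactly 12 edges; this graph has 16, so it contains a cycle and is not a tree.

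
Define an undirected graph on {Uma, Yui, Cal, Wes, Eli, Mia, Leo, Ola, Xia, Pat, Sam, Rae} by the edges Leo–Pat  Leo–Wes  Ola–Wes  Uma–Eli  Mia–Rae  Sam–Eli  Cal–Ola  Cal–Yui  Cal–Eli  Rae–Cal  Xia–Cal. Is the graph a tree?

|V| = 12, |E| = 11.
It is connected with exactly 11 edges, hence acyclic — it is a tree.

Yes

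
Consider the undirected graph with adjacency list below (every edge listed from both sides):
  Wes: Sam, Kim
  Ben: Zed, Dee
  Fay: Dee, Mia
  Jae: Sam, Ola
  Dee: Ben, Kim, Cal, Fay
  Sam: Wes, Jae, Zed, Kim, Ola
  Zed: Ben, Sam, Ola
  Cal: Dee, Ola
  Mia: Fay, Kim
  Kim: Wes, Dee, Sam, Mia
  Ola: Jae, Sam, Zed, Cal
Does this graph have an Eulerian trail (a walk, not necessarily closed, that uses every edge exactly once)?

Degrees: Wes:2, Ben:2, Fay:2, Jae:2, Dee:4, Sam:5, Zed:3, Cal:2, Mia:2, Kim:4, Ola:4
Odd-degree vertices: Sam, Zed (2 total).
With 2 odd-degree vertices and all edges in one connected piece, an Eulerian trail exists (from Sam to Zed).

Yes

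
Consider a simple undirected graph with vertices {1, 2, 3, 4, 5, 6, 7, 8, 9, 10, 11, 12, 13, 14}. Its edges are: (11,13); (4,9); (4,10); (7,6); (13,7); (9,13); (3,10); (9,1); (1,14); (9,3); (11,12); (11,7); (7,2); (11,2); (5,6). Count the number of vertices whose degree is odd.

Degrees: 1:2, 2:2, 3:2, 4:2, 5:1, 6:2, 7:4, 8:0, 9:4, 10:2, 11:4, 12:1, 13:3, 14:1
Odd-degree vertices: 5, 12, 13, 14.

4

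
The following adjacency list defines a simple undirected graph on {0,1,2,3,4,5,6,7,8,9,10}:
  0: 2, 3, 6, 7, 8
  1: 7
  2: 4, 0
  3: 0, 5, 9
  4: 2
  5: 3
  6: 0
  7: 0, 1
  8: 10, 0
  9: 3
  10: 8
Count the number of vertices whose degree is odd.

Degrees: 0:5, 1:1, 2:2, 3:3, 4:1, 5:1, 6:1, 7:2, 8:2, 9:1, 10:1
Odd-degree vertices: 0, 1, 3, 4, 5, 6, 9, 10.

8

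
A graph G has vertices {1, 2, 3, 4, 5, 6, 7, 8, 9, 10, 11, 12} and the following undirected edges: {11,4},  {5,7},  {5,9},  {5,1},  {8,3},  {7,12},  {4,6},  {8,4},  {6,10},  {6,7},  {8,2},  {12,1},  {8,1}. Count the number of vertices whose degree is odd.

10

Degrees: 1:3, 2:1, 3:1, 4:3, 5:3, 6:3, 7:3, 8:4, 9:1, 10:1, 11:1, 12:2
Odd-degree vertices: 1, 2, 3, 4, 5, 6, 7, 9, 10, 11.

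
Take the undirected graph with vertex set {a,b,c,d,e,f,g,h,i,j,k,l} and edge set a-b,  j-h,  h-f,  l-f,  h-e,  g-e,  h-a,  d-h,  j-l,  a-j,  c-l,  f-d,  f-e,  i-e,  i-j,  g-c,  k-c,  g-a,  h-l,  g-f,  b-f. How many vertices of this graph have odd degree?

2

Degrees: a:4, b:2, c:3, d:2, e:4, f:6, g:4, h:6, i:2, j:4, k:1, l:4
Odd-degree vertices: c, k.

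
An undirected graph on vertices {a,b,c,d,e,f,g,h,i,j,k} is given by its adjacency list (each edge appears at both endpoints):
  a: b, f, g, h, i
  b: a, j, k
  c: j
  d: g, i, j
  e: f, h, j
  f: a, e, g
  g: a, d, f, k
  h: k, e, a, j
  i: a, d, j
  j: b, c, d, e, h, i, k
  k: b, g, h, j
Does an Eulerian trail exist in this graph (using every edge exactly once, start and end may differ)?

No

Degrees: a:5, b:3, c:1, d:3, e:3, f:3, g:4, h:4, i:3, j:7, k:4
Odd-degree vertices: a, b, c, d, e, f, i, j (8 total).
An Eulerian trail requires 0 or 2 odd-degree vertices; here there are 8.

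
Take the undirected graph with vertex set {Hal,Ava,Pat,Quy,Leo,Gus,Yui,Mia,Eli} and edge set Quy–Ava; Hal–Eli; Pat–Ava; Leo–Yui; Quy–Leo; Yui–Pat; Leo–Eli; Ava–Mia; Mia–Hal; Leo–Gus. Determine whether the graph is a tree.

No

The graph has 9 vertices and 10 edges.
A tree on 9 vertices has exactly 8 edges; this graph has 10, so it contains a cycle and is not a tree.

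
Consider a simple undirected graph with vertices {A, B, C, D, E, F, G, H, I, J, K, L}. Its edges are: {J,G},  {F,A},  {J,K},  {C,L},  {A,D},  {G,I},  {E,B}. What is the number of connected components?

5

Component: {H}
Component: {B, E}
Component: {C, L}
Component: {A, D, F}
Component: {G, I, J, K}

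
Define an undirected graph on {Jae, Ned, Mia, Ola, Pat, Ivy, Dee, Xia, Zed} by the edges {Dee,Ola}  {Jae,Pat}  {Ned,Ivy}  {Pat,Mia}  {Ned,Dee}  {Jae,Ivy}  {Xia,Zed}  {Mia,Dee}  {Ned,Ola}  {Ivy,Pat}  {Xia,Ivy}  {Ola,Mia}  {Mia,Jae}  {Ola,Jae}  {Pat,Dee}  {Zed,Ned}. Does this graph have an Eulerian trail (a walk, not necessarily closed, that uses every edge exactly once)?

Yes

Degrees: Jae:4, Ned:4, Mia:4, Ola:4, Pat:4, Ivy:4, Dee:4, Xia:2, Zed:2
Odd-degree vertices: none (0 total).
The non-isolated vertices are connected and exactly 0 have odd degree, so an Eulerian trail exists.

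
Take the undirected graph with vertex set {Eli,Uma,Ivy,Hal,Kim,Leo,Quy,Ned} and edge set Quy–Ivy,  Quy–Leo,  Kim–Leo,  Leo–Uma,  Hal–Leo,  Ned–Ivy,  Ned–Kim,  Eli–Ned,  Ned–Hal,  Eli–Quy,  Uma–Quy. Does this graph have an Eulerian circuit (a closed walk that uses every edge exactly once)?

Degrees: Eli:2, Uma:2, Ivy:2, Hal:2, Kim:2, Leo:4, Quy:4, Ned:4
All degrees are even and the non-isolated vertices are connected — an Eulerian circuit exists.

Yes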